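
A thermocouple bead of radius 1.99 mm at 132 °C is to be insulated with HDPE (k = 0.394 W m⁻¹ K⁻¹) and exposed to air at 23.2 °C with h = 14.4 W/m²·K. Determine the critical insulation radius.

For a sphere, r_cr = 2k_ins/h = 2·0.394/14.4 = 0.0547 m = 5.47 cm

r_cr = 5.47 cm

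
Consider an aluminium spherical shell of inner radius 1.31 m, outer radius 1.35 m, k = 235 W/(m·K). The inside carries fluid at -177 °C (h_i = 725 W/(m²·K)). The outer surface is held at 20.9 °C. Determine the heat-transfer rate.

Q = 2.76×10^6 W

Treat each layer as a resistance in series:
  R_conv,in = 1/(4πr²h) = 1/(4π·1.31²·725) = 6.396×10^-5 K/W
  R_aluminium = (1/1.31 − 1/1.35)/(4πk) = 0.02262/(4π·235) = 7.659×10^-6 K/W
ΣR = 6.396×10^-5 + 7.659×10^-6 = 7.162×10^-5 K/W
Q = ΔT/ΣR = (-177 °C − 20.9 °C)/7.162×10^-5 = -2.76×10^6 W
(Negative Q ⇒ heat flows inward; heat gain = 2.76×10^6 W.)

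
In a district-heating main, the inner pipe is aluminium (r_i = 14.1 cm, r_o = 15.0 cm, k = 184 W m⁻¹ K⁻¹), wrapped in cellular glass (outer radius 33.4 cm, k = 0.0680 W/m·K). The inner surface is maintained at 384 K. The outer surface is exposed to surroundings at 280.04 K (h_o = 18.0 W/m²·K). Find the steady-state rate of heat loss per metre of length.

Q' = 54.7 W/m

Series thermal resistances, inner to outer:
  R'_aluminium = ln(0.150/0.141)/(2πk) = 0.06188/(2π·184) = 5.352×10^-5 m·K/W
  R'_cellular glass = ln(0.334/0.150)/(2πk) = 0.8005/(2π·0.0680) = 1.874 m·K/W
  R'_conv,out = 1/(2πr h) = 1/(2π·0.334·18.0) = 0.02647 m·K/W
ΣR = 5.352×10^-5 + 1.874 + 0.02647 = 1.901 m·K/W
Q' = ΔT/ΣR = (384 K − 280.04 K)/1.901 = 54.7 W/m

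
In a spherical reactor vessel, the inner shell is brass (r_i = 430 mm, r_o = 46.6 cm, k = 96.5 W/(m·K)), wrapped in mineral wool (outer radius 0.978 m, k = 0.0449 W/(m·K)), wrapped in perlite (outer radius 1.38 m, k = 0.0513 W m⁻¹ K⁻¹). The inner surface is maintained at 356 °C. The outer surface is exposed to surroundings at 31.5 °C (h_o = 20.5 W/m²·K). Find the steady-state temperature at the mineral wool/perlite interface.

T = 92.8 °C

Treat each layer as a resistance in series:
  R_brass = (1/0.430 − 1/0.466)/(4πk) = 0.1797/(4π·96.5) = 1.482×10^-4 K/W
  R_mineral wool = (1/0.466 − 1/0.978)/(4πk) = 1.123/(4π·0.0449) = 1.991 K/W
  R_perlite = (1/0.978 − 1/1.38)/(4πk) = 0.2979/(4π·0.0513) = 0.4620 K/W
  R_conv,out = 1/(4πr²h) = 1/(4π·1.38²·20.5) = 0.002038 K/W
ΣR = 1.482×10^-4 + 1.991 + 0.4620 + 0.002038 = 2.455 K/W
Q = ΔT/ΣR = (356 °C − 31.5 °C)/2.455 = 132.2 W
From the inner boundary to the mineral wool/perlite interface, ΣR_partial = 1.991 K/W.
T_interface = T_in − Q·ΣR_partial = 356 °C − (132.2)(1.991) = 92.8 °C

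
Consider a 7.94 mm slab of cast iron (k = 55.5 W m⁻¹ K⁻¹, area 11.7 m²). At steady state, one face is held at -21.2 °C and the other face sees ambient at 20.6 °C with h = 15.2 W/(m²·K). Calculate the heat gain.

Resistance network (inner→outer):
  R_cast iron = L/(kA) = 0.00794/(55.5·11.7) = 1.223×10^-5 K/W
  R_conv,out = 1/(hA) = 1/(15.2·11.7) = 0.005623 K/W
ΣR = 1.223×10^-5 + 0.005623 = 0.005635 K/W
Q = ΔT/ΣR = (-21.2 °C − 20.6 °C)/0.005635 = -7420 W
(Negative Q ⇒ heat flows inward; heat gain = 7420 W.)

Q = 7.42 kW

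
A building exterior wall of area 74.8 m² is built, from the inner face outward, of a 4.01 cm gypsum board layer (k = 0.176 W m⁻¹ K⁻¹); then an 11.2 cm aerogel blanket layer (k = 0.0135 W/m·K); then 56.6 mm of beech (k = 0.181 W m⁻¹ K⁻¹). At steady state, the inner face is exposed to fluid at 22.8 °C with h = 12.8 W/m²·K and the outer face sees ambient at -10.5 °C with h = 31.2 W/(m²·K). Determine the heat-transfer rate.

Q = 278 W

Treat each layer as a resistance in series:
  R_conv,in = 1/(hA) = 1/(12.8·74.8) = 0.001044 K/W
  R_gypsum board = L/(kA) = 0.0401/(0.176·74.8) = 0.003046 K/W
  R_aerogel blanket = L/(kA) = 0.112/(0.0135·74.8) = 0.1109 K/W
  R_beech = L/(kA) = 0.0566/(0.181·74.8) = 0.004181 K/W
  R_conv,out = 1/(hA) = 1/(31.2·74.8) = 4.285×10^-4 K/W
ΣR = 0.001044 + 0.003046 + 0.1109 + 0.004181 + 4.285×10^-4 = 0.1196 K/W
Q = ΔT/ΣR = (22.8 °C − -10.5 °C)/0.1196 = 278 W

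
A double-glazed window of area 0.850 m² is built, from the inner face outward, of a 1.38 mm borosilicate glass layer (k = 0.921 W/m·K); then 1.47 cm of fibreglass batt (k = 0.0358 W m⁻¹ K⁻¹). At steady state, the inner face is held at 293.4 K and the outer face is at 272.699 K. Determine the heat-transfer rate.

Treat each layer as a resistance in series:
  R_borosilicate glass = L/(kA) = 0.00138/(0.921·0.850) = 0.001763 K/W
  R_fibreglass batt = L/(kA) = 0.0147/(0.0358·0.850) = 0.4831 K/W
ΣR = 0.001763 + 0.4831 = 0.4849 K/W
Q = ΔT/ΣR = (293.4 K − 272.699 K)/0.4849 = 42.7 W

Q = 42.7 W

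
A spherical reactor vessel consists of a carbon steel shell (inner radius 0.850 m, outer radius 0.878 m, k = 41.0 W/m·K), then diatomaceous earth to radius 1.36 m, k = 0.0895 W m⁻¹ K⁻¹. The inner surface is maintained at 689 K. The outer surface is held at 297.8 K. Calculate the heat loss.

Resistance network (inner→outer):
  R_carbon steel = (1/0.850 − 1/0.878)/(4πk) = 0.03752/(4π·41.0) = 7.282×10^-5 K/W
  R_diatomaceous earth = (1/0.878 − 1/1.36)/(4πk) = 0.4037/(4π·0.0895) = 0.3589 K/W
ΣR = 7.282×10^-5 + 0.3589 = 0.3590 K/W
Q = ΔT/ΣR = (689 K − 297.8 K)/0.3590 = 1090 W

Q = 1090 W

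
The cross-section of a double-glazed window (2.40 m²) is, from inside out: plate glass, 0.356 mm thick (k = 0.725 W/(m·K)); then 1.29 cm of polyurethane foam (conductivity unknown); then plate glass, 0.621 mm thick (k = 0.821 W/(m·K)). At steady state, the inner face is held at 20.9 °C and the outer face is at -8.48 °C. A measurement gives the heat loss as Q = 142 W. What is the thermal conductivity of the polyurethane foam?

k = 0.0260 W/m·K

ΣR = ΔT/Q = |20.9 − -8.48|/142 = 0.2069 K/W
Known resistances:
  R_plate glass = L/(kA) = 3.56×10^-4/(0.725·2.40) = 2.046×10^-4 K/W
  R_plate glass = L/(kA) = 6.21×10^-4/(0.821·2.40) = 3.152×10^-4 K/W
R_polyurethane foam = ΣR − ΣR_known = 0.2069 − 5.198×10^-4 = 0.2064 K/W
L/(kA) = 0.2064 ⇒ k = 0.0129/(0.2064·2.40) = 0.0260 W/m·K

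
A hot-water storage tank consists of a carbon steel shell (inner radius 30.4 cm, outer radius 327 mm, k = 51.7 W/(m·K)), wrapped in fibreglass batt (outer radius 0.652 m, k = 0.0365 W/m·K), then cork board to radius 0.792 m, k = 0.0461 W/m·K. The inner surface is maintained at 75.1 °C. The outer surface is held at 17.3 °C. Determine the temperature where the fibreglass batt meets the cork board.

Treat each layer as a resistance in series:
  R_carbon steel = (1/0.304 − 1/0.327)/(4πk) = 0.2314/(4π·51.7) = 3.561×10^-4 K/W
  R_fibreglass batt = (1/0.327 − 1/0.652)/(4πk) = 1.524/(4π·0.0365) = 3.323 K/W
  R_cork board = (1/0.652 − 1/0.792)/(4πk) = 0.2711/(4π·0.0461) = 0.4680 K/W
ΣR = 3.561×10^-4 + 3.323 + 0.4680 = 3.791 K/W
Q = ΔT/ΣR = (75.1 °C − 17.3 °C)/3.791 = 15.25 W
From the inner boundary to the fibreglass batt/cork board interface, ΣR_partial = 3.323 K/W.
T_interface = T_in − Q·ΣR_partial = 75.1 °C − (15.25)(3.323) = 24.4 °C

T = 24.4 °C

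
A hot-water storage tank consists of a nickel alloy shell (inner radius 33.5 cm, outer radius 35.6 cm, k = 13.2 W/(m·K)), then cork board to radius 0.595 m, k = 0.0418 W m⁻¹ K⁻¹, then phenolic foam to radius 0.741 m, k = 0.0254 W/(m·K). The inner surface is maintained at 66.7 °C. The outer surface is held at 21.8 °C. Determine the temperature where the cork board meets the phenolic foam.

T = 36.4 °C

Treat each layer as a resistance in series:
  R_nickel alloy = (1/0.335 − 1/0.356)/(4πk) = 0.1761/(4π·13.2) = 0.001062 K/W
  R_cork board = (1/0.356 − 1/0.595)/(4πk) = 1.128/(4π·0.0418) = 2.148 K/W
  R_phenolic foam = (1/0.595 − 1/0.741)/(4πk) = 0.3311/(4π·0.0254) = 1.037 K/W
ΣR = 0.001062 + 2.148 + 1.037 = 3.186 K/W
Q = ΔT/ΣR = (66.7 °C − 21.8 °C)/3.186 = 14.09 W
From the inner boundary to the cork board/phenolic foam interface, ΣR_partial = 2.149 K/W.
T_interface = T_in − Q·ΣR_partial = 66.7 °C − (14.09)(2.149) = 36.4 °C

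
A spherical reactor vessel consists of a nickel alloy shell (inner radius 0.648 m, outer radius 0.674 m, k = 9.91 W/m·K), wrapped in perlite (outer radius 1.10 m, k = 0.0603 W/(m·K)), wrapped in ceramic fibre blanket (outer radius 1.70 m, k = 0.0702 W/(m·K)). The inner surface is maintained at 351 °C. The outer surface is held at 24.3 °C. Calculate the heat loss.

Treat each layer as a resistance in series:
  R_nickel alloy = (1/0.648 − 1/0.674)/(4πk) = 0.05953/(4π·9.91) = 4.780×10^-4 K/W
  R_perlite = (1/0.674 − 1/1.10)/(4πk) = 0.5746/(4π·0.0603) = 0.7583 K/W
  R_ceramic fibre blanket = (1/1.10 − 1/1.70)/(4πk) = 0.3209/(4π·0.0702) = 0.3637 K/W
ΣR = 4.780×10^-4 + 0.7583 + 0.3637 = 1.122 K/W
Q = ΔT/ΣR = (351 °C − 24.3 °C)/1.122 = 291 W

Q = 291 W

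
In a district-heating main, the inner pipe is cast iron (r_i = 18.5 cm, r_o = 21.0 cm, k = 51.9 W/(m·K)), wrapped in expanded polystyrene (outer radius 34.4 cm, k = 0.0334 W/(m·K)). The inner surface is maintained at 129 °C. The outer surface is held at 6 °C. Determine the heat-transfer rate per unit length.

Treat each layer as a resistance in series:
  R'_cast iron = ln(0.210/0.185)/(2πk) = 0.1268/(2π·51.9) = 3.887×10^-4 m·K/W
  R'_expanded polystyrene = ln(0.344/0.210)/(2πk) = 0.4935/(2π·0.0334) = 2.352 m·K/W
ΣR = 3.887×10^-4 + 2.352 = 2.352 m·K/W
Q' = ΔT/ΣR = (129 °C − 6 °C)/2.352 = 52.3 W/m

Q' = 52.3 W/m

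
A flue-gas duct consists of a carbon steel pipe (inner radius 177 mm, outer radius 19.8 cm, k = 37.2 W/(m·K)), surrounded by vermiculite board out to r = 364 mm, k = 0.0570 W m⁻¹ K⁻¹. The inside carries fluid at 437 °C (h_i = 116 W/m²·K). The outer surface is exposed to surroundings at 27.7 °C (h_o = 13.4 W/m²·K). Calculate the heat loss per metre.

Series thermal resistances, inner to outer:
  R'_conv,in = 1/(2πr h) = 1/(2π·0.177·116) = 0.007752 m·K/W
  R'_carbon steel = ln(0.198/0.177)/(2πk) = 0.1121/(2π·37.2) = 4.797×10^-4 m·K/W
  R'_vermiculite board = ln(0.364/0.198)/(2πk) = 0.6089/(2π·0.0570) = 1.700 m·K/W
  R'_conv,out = 1/(2πr h) = 1/(2π·0.364·13.4) = 0.03263 m·K/W
ΣR = 0.007752 + 4.797×10^-4 + 1.700 + 0.03263 = 1.741 m·K/W
Q' = ΔT/ΣR = (437 °C − 27.7 °C)/1.741 = 235 W/m

Q' = 235 W/m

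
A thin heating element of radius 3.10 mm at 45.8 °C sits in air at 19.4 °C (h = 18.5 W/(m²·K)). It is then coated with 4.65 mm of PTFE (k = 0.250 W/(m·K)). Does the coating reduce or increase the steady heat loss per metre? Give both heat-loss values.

increases: 9.51 → 15.6 W/m

Critical radius for a cylinder: r_cr = k/h = 0.0135 m = 1.35 cm.
Outer radius after coating: r₂ = 0.00310 + 0.00465 = 0.00775 m.
Since r₁ < r_cr and r₂ ≤ r_cr, the coating moves toward the maximum at r_cr — heat loss rises.
Bare: R = 1/(2πr₁h) = 2.775 m·K/W; Q = 26.4/2.775 = 9.51 W/m.
Coated: R = R_cond + R_conv = 1.693 m·K/W; Q = 26.4/1.693 = 15.6 W/m.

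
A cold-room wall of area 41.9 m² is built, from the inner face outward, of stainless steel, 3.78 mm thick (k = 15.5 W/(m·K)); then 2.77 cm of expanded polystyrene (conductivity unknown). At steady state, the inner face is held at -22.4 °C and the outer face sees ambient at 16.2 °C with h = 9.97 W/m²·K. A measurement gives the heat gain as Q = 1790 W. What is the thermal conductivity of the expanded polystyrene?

k = 0.0345 W/m·K

ΣR = ΔT/Q = |-22.4 − 16.2|/1790 = 0.02156 K/W
Known resistances:
  R_stainless steel = L/(kA) = 0.00378/(15.5·41.9) = 5.820×10^-6 K/W
  R_conv,out = 1/(hA) = 1/(9.97·41.9) = 0.002394 K/W
R_expanded polystyrene = ΣR − ΣR_known = 0.02156 − 0.002400 = 0.01916 K/W
L/(kA) = 0.01916 ⇒ k = 0.0277/(0.01916·41.9) = 0.0345 W/m·K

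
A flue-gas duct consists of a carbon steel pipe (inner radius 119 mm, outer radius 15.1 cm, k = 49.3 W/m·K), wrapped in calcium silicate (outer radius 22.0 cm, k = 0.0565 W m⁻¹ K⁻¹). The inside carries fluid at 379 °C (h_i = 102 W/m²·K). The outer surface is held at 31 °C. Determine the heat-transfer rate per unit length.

Treat each layer as a resistance in series:
  R'_conv,in = 1/(2πr h) = 1/(2π·0.119·102) = 0.01311 m·K/W
  R'_carbon steel = ln(0.151/0.119)/(2πk) = 0.2382/(2π·49.3) = 7.688×10^-4 m·K/W
  R'_calcium silicate = ln(0.220/0.151)/(2πk) = 0.3763/(2π·0.0565) = 1.060 m·K/W
ΣR = 0.01311 + 7.688×10^-4 + 1.060 = 1.074 m·K/W
Q' = ΔT/ΣR = (379 °C − 31 °C)/1.074 = 324 W/m

Q' = 324 W/m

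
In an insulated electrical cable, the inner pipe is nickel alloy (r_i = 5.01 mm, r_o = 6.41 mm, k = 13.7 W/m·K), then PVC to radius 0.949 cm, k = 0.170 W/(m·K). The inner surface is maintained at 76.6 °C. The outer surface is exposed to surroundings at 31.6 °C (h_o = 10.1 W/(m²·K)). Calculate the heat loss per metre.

Q' = 22.2 W/m

Series thermal resistances, inner to outer:
  R'_nickel alloy = ln(0.00641/0.00501)/(2πk) = 0.2464/(2π·13.7) = 0.002863 m·K/W
  R'_PVC = ln(0.00949/0.00641)/(2πk) = 0.3924/(2π·0.170) = 0.3673 m·K/W
  R'_conv,out = 1/(2πr h) = 1/(2π·0.00949·10.1) = 1.660 m·K/W
ΣR = 0.002863 + 0.3673 + 1.660 = 2.030 m·K/W
Q' = ΔT/ΣR = (76.6 °C − 31.6 °C)/2.030 = 22.2 W/m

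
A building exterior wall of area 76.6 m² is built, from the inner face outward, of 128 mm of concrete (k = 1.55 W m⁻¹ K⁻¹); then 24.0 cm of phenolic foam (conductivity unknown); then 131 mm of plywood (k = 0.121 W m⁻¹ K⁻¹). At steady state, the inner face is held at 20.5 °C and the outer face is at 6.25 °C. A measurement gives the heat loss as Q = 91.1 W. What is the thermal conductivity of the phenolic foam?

ΣR = ΔT/Q = |20.5 − 6.25|/91.1 = 0.1564 K/W
Known resistances:
  R_concrete = L/(kA) = 0.128/(1.55·76.6) = 0.001078 K/W
  R_plywood = L/(kA) = 0.131/(0.121·76.6) = 0.01413 K/W
R_phenolic foam = ΣR − ΣR_known = 0.1564 − 0.01521 = 0.1412 K/W
L/(kA) = 0.1412 ⇒ k = 0.240/(0.1412·76.6) = 0.0222 W/m·K

k = 0.0222 W/m·K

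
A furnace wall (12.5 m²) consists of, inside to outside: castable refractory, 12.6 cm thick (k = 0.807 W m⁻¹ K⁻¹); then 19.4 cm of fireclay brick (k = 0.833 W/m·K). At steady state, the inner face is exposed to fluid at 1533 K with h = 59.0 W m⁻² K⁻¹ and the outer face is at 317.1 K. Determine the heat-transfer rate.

Resistance network (inner→outer):
  R_conv,in = 1/(hA) = 1/(59.0·12.5) = 0.001356 K/W
  R_castable refractory = L/(kA) = 0.126/(0.807·12.5) = 0.01249 K/W
  R_fireclay brick = L/(kA) = 0.194/(0.833·12.5) = 0.01863 K/W
ΣR = 0.001356 + 0.01249 + 0.01863 = 0.03248 K/W
Q = ΔT/ΣR = (1533 K − 317.1 K)/0.03248 = 37400 W

Q = 37.4 kW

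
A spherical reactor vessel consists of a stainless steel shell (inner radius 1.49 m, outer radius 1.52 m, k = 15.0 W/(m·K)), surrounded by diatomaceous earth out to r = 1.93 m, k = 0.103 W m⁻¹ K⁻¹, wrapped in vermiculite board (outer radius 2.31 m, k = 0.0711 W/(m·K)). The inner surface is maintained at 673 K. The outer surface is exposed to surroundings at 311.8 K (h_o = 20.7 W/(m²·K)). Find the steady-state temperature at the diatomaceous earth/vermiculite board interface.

Resistance network (inner→outer):
  R_stainless steel = (1/1.49 − 1/1.52)/(4πk) = 0.01325/(4π·15.0) = 7.027×10^-5 K/W
  R_diatomaceous earth = (1/1.52 − 1/1.93)/(4πk) = 0.1398/(4π·0.103) = 0.1080 K/W
  R_vermiculite board = (1/1.93 − 1/2.31)/(4πk) = 0.08523/(4π·0.0711) = 0.09540 K/W
  R_conv,out = 1/(4πr²h) = 1/(4π·2.31²·20.7) = 7.204×10^-4 K/W
ΣR = 7.027×10^-5 + 0.1080 + 0.09540 + 7.204×10^-4 = 0.2042 K/W
Q = ΔT/ΣR = (673 K − 311.8 K)/0.2042 = 1769 W
From the inner boundary to the diatomaceous earth/vermiculite board interface, ΣR_partial = 0.1081 K/W.
T_interface = T_in − Q·ΣR_partial = 673 K − (1769)(0.1081) = 482 K

T = 482 K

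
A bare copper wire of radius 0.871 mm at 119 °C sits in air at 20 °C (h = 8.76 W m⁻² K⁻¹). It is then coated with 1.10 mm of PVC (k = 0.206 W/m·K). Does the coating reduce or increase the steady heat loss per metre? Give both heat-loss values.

Critical radius for a cylinder: r_cr = k/h = 0.0235 m = 2.35 cm.
Outer radius after coating: r₂ = 8.71×10^-4 + 0.00110 = 0.001971 m.
Since r₁ < r_cr and r₂ ≤ r_cr, the coating moves toward the maximum at r_cr — heat loss rises.
Bare: R = 1/(2πr₁h) = 20.86 m·K/W; Q = 99/20.86 = 4.75 W/m.
Coated: R = R_cond + R_conv = 9.849 m·K/W; Q = 99/9.849 = 10.1 W/m.

increases: 4.75 → 10.1 W/m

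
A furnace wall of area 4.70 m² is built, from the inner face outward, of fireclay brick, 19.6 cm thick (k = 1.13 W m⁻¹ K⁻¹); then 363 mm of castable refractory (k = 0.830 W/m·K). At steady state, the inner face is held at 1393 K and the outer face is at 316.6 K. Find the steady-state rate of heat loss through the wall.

Series thermal resistances, inner to outer:
  R_fireclay brick = L/(kA) = 0.196/(1.13·4.70) = 0.03690 K/W
  R_castable refractory = L/(kA) = 0.363/(0.830·4.70) = 0.09305 K/W
ΣR = 0.03690 + 0.09305 = 0.1300 K/W
Q = ΔT/ΣR = (1393 K − 316.6 K)/0.1300 = 8280 W

Q = 8.28 kW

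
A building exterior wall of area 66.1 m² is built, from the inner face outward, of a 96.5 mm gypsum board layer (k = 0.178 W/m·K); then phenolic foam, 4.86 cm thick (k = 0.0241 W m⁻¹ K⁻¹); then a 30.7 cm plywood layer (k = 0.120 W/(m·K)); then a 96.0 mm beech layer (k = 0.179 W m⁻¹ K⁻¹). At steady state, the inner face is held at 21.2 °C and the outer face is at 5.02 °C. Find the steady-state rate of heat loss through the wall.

Q = 189 W

Series thermal resistances, inner to outer:
  R_gypsum board = L/(kA) = 0.0965/(0.178·66.1) = 0.008202 K/W
  R_phenolic foam = L/(kA) = 0.0486/(0.0241·66.1) = 0.03051 K/W
  R_plywood = L/(kA) = 0.307/(0.120·66.1) = 0.03870 K/W
  R_beech = L/(kA) = 0.0960/(0.179·66.1) = 0.008114 K/W
ΣR = 0.008202 + 0.03051 + 0.03870 + 0.008114 = 0.08553 K/W
Q = ΔT/ΣR = (21.2 °C − 5.02 °C)/0.08553 = 189 W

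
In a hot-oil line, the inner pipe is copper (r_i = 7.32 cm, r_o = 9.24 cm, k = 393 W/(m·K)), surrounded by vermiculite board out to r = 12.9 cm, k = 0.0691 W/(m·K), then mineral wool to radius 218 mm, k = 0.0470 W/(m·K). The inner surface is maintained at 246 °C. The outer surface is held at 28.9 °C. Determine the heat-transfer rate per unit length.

Q' = 85.3 W/m

Treat each layer as a resistance in series:
  R'_copper = ln(0.0924/0.0732)/(2πk) = 0.2329/(2π·393) = 9.433×10^-5 m·K/W
  R'_vermiculite board = ln(0.129/0.0924)/(2πk) = 0.3337/(2π·0.0691) = 0.7686 m·K/W
  R'_mineral wool = ln(0.218/0.129)/(2πk) = 0.5247/(2π·0.0470) = 1.777 m·K/W
ΣR = 9.433×10^-5 + 0.7686 + 1.777 = 2.546 m·K/W
Q' = ΔT/ΣR = (246 °C − 28.9 °C)/2.546 = 85.3 W/m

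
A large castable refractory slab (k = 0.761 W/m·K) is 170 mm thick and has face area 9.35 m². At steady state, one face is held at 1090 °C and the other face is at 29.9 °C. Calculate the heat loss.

Q = 44.4 kW

Q = kA·ΔT/L = 0.761 × 9.35 × |1090 °C − 29.9 °C| / 0.170 = 44400 W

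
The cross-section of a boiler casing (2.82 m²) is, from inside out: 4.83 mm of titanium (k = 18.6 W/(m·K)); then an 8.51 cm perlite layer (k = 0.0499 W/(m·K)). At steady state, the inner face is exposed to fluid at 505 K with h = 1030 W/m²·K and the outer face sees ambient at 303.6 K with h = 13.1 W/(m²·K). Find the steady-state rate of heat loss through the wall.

Q = 319 W

Series thermal resistances, inner to outer:
  R_conv,in = 1/(hA) = 1/(1030·2.82) = 3.443×10^-4 K/W
  R_titanium = L/(kA) = 0.00483/(18.6·2.82) = 9.208×10^-5 K/W
  R_perlite = L/(kA) = 0.0851/(0.0499·2.82) = 0.6048 K/W
  R_conv,out = 1/(hA) = 1/(13.1·2.82) = 0.02707 K/W
ΣR = 3.443×10^-4 + 9.208×10^-5 + 0.6048 + 0.02707 = 0.6323 K/W
Q = ΔT/ΣR = (505 K − 303.6 K)/0.6323 = 319 W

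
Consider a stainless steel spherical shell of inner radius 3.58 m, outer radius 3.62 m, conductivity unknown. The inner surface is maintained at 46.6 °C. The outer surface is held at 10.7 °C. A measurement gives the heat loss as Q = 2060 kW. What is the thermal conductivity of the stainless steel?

k = 14.1 W/m·K

ΣR = ΔT/Q = |46.6 − 10.7|/2.06×10^6 = 1.743×10^-5 K/W
(1/r₁−1/r₂)/(4πk) = 1.743×10^-5 ⇒ k = 0.003087/(4π·1.743×10^-5) = 14.1 W/m·K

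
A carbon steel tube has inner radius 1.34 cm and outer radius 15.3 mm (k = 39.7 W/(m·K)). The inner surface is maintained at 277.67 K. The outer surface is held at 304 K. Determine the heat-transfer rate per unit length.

Q' = 49500 W/m

Q' = 2πk·ΔT/ln(r₂/r₁) = 2π × 39.7 × 26.33 / ln(0.0153/0.0134) = 49500 W/m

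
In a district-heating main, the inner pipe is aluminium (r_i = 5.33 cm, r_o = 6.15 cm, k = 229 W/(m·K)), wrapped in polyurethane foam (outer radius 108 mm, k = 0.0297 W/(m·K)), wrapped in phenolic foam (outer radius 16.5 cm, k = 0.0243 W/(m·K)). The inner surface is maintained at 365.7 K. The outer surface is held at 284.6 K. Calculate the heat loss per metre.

Treat each layer as a resistance in series:
  R'_aluminium = ln(0.0615/0.0533)/(2πk) = 0.1431/(2π·229) = 9.946×10^-5 m·K/W
  R'_polyurethane foam = ln(0.108/0.0615)/(2πk) = 0.5631/(2π·0.0297) = 3.017 m·K/W
  R'_phenolic foam = ln(0.165/0.108)/(2πk) = 0.4238/(2π·0.0243) = 2.776 m·K/W
ΣR = 9.946×10^-5 + 3.017 + 2.776 = 5.793 m·K/W
Q' = ΔT/ΣR = (365.7 K − 284.6 K)/5.793 = 14.0 W/m

Q' = 14.0 W/m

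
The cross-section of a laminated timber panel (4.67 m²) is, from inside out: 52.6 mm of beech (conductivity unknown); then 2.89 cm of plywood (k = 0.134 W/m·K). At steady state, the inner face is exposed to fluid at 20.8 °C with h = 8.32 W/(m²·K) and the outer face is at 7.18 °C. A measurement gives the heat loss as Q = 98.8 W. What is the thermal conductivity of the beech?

k = 0.171 W/m·K

ΣR = ΔT/Q = |20.8 − 7.18|/98.8 = 0.1379 K/W
Known resistances:
  R_conv,in = 1/(hA) = 1/(8.32·4.67) = 0.02574 K/W
  R_plywood = L/(kA) = 0.0289/(0.134·4.67) = 0.04618 K/W
R_beech = ΣR − ΣR_known = 0.1379 − 0.07192 = 0.06598 K/W
L/(kA) = 0.06598 ⇒ k = 0.0526/(0.06598·4.67) = 0.171 W/m·K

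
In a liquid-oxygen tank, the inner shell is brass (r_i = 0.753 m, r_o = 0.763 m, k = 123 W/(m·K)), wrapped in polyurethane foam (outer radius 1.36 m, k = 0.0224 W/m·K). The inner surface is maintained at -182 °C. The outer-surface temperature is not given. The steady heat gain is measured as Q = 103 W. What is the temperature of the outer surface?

T_out = 28.5 °C

Sum the resistances:
  R_brass = (1/0.753 − 1/0.763)/(4πk) = 0.01741/(4π·123) = 1.126×10^-5 K/W
  R_polyurethane foam = (1/0.763 − 1/1.36)/(4πk) = 0.5753/(4π·0.0224) = 2.044 K/W
ΣR = 2.044 K/W
ΔT = Q·ΣR = 103 × 2.044 = 210.5 K
Heat flows inward, so T_out = T_in + ΔT = -182 + 210.5 = 28.5 °C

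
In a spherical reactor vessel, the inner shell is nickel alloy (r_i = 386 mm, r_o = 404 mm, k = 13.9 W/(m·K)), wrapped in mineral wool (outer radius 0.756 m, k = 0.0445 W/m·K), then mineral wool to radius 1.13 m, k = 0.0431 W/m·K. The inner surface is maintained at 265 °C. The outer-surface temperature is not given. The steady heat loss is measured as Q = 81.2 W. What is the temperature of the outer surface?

T_out = 32.0 °C

Series resistances:
  R_nickel alloy = (1/0.386 − 1/0.404)/(4πk) = 0.1154/(4π·13.9) = 6.608×10^-4 K/W
  R_mineral wool = (1/0.404 − 1/0.756)/(4πk) = 1.152/(4π·0.0445) = 2.061 K/W
  R_mineral wool = (1/0.756 − 1/1.13)/(4πk) = 0.4378/(4π·0.0431) = 0.8083 K/W
ΣR = 2.870 K/W
ΔT = Q·ΣR = 81.2 × 2.870 = 233.0 K
Heat flows outward, so T_out = T_in − ΔT = 265 − 233.0 = 32.0 °C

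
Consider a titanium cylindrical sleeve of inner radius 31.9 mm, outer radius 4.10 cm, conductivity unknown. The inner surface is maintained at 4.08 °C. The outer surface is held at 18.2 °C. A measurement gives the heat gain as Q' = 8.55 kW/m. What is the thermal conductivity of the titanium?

k = 24.2 W/m·K

ΣR = ΔT/Q' = |4.08 − 18.2|/8550 = 0.001651 m·K/W
ln(r₂/r₁)/(2πk) = 0.001651 ⇒ k = 0.2510/(2π·0.001651) = 24.2 W/m·K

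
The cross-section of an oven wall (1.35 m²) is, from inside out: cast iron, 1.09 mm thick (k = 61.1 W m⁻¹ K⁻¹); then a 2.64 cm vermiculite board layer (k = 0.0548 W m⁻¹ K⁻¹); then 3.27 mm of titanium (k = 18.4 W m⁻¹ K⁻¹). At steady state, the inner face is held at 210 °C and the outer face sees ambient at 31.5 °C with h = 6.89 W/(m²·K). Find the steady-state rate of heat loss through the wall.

Resistance network (inner→outer):
  R_cast iron = L/(kA) = 0.00109/(61.1·1.35) = 1.321×10^-5 K/W
  R_vermiculite board = L/(kA) = 0.0264/(0.0548·1.35) = 0.3569 K/W
  R_titanium = L/(kA) = 0.00327/(18.4·1.35) = 1.316×10^-4 K/W
  R_conv,out = 1/(hA) = 1/(6.89·1.35) = 0.1075 K/W
ΣR = 1.321×10^-5 + 0.3569 + 1.316×10^-4 + 0.1075 = 0.4645 K/W
Q = ΔT/ΣR = (210 °C − 31.5 °C)/0.4645 = 384 W

Q = 384 W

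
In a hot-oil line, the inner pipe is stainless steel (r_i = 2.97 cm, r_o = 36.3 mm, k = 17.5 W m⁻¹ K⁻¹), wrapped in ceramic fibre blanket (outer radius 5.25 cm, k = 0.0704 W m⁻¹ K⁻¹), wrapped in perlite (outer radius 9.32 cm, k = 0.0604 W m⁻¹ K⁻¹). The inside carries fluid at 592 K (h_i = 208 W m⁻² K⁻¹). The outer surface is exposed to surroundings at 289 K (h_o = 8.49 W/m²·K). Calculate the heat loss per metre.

Treat each layer as a resistance in series:
  R'_conv,in = 1/(2πr h) = 1/(2π·0.0297·208) = 0.02576 m·K/W
  R'_stainless steel = ln(0.0363/0.0297)/(2πk) = 0.2007/(2π·17.5) = 0.001825 m·K/W
  R'_ceramic fibre blanket = ln(0.0525/0.0363)/(2πk) = 0.3690/(2π·0.0704) = 0.8342 m·K/W
  R'_perlite = ln(0.0932/0.0525)/(2πk) = 0.5739/(2π·0.0604) = 1.512 m·K/W
  R'_conv,out = 1/(2πr h) = 1/(2π·0.0932·8.49) = 0.2011 m·K/W
ΣR = 0.02576 + 0.001825 + 0.8342 + 1.512 + 0.2011 = 2.575 m·K/W
Q' = ΔT/ΣR = (592 K − 289 K)/2.575 = 118 W/m

Q' = 118 W/m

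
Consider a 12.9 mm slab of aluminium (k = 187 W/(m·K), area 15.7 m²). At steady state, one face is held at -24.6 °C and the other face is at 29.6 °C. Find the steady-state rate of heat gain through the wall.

Q = kA·ΔT/L = 187 × 15.7 × |-24.6 °C − 29.6 °C| / 0.0129 = 1.23×10^7 W

Q = 12300 kW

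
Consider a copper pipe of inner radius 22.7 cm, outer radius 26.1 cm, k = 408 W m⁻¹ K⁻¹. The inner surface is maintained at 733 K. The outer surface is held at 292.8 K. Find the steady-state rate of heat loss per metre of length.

Q' = 8.09×10^6 W/m

Q' = 2πk·ΔT/ln(r₂/r₁) = 2π × 408 × 440.2 / ln(0.261/0.227) = 8.09×10^6 W/m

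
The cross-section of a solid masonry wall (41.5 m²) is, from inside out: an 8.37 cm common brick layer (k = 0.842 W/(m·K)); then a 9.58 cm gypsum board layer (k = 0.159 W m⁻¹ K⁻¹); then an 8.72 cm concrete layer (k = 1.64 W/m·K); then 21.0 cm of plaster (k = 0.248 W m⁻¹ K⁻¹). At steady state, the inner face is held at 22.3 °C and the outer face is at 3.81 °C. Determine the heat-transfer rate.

Resistance network (inner→outer):
  R_common brick = L/(kA) = 0.0837/(0.842·41.5) = 0.002395 K/W
  R_gypsum board = L/(kA) = 0.0958/(0.159·41.5) = 0.01452 K/W
  R_concrete = L/(kA) = 0.0872/(1.64·41.5) = 0.001281 K/W
  R_plaster = L/(kA) = 0.210/(0.248·41.5) = 0.02040 K/W
ΣR = 0.002395 + 0.01452 + 0.001281 + 0.02040 = 0.03860 K/W
Q = ΔT/ΣR = (22.3 °C − 3.81 °C)/0.03860 = 479 W

Q = 479 W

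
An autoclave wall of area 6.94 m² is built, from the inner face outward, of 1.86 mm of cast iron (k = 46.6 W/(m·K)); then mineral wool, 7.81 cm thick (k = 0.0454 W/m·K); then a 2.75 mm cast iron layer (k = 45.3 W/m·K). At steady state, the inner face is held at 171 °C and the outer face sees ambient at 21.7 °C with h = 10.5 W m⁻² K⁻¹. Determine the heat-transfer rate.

Resistance network (inner→outer):
  R_cast iron = L/(kA) = 0.00186/(46.6·6.94) = 5.751×10^-6 K/W
  R_mineral wool = L/(kA) = 0.0781/(0.0454·6.94) = 0.2479 K/W
  R_cast iron = L/(kA) = 0.00275/(45.3·6.94) = 8.747×10^-6 K/W
  R_conv,out = 1/(hA) = 1/(10.5·6.94) = 0.01372 K/W
ΣR = 5.751×10^-6 + 0.2479 + 8.747×10^-6 + 0.01372 = 0.2616 K/W
Q = ΔT/ΣR = (171 °C − 21.7 °C)/0.2616 = 571 W

Q = 571 W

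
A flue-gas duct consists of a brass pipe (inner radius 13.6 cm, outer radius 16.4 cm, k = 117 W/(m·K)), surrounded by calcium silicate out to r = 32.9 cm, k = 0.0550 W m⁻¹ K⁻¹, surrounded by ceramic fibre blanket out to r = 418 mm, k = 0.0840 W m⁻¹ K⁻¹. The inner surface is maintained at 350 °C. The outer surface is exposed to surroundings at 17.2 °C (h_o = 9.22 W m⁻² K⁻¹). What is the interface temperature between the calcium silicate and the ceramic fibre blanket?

T = 82.8 °C

Resistance network (inner→outer):
  R'_brass = ln(0.164/0.136)/(2πk) = 0.1872/(2π·117) = 2.547×10^-4 m·K/W
  R'_calcium silicate = ln(0.329/0.164)/(2πk) = 0.6962/(2π·0.0550) = 2.015 m·K/W
  R'_ceramic fibre blanket = ln(0.418/0.329)/(2πk) = 0.2394/(2π·0.0840) = 0.4536 m·K/W
  R'_conv,out = 1/(2πr h) = 1/(2π·0.418·9.22) = 0.04130 m·K/W
ΣR = 2.547×10^-4 + 2.015 + 0.4536 + 0.04130 = 2.510 m·K/W
Q' = ΔT/ΣR = (350 °C − 17.2 °C)/2.510 = 132.6 W/m
From the inner boundary to the calcium silicate/ceramic fibre blanket interface, ΣR_partial = 2.015 m·K/W.
T_interface = T_in − Q'·ΣR_partial = 350 °C − (132.6)(2.015) = 82.8 °C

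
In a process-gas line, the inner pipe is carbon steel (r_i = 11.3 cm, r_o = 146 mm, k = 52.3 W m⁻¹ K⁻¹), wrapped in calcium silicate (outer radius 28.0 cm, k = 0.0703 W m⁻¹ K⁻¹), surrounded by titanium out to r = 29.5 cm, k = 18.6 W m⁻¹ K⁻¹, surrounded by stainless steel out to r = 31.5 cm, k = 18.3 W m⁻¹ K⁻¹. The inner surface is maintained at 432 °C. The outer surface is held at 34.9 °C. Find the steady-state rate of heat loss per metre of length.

Q' = 269 W/m

Series thermal resistances, inner to outer:
  R'_carbon steel = ln(0.146/0.113)/(2πk) = 0.2562/(2π·52.3) = 7.797×10^-4 m·K/W
  R'_calcium silicate = ln(0.280/0.146)/(2πk) = 0.6512/(2π·0.0703) = 1.474 m·K/W
  R'_titanium = ln(0.295/0.280)/(2πk) = 0.05219/(2π·18.6) = 4.465×10^-4 m·K/W
  R'_stainless steel = ln(0.315/0.295)/(2πk) = 0.06560/(2π·18.3) = 5.705×10^-4 m·K/W
ΣR = 7.797×10^-4 + 1.474 + 4.465×10^-4 + 5.705×10^-4 = 1.476 m·K/W
Q' = ΔT/ΣR = (432 °C − 34.9 °C)/1.476 = 269 W/m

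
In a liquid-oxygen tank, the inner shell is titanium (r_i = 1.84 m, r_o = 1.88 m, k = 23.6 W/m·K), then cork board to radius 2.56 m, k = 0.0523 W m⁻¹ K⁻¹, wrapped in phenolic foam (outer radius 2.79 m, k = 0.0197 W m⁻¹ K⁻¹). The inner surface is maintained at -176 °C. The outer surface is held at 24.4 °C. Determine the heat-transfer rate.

Q = 581 W

Series thermal resistances, inner to outer:
  R_titanium = (1/1.84 − 1/1.88)/(4πk) = 0.01156/(4π·23.6) = 3.899×10^-5 K/W
  R_cork board = (1/1.88 − 1/2.56)/(4πk) = 0.1413/(4π·0.0523) = 0.2150 K/W
  R_phenolic foam = (1/2.56 − 1/2.79)/(4πk) = 0.03220/(4π·0.0197) = 0.1301 K/W
ΣR = 3.899×10^-5 + 0.2150 + 0.1301 = 0.3451 K/W
Q = ΔT/ΣR = (-176 °C − 24.4 °C)/0.3451 = -581 W
(Negative Q ⇒ heat flows inward; heat gain = 581 W.)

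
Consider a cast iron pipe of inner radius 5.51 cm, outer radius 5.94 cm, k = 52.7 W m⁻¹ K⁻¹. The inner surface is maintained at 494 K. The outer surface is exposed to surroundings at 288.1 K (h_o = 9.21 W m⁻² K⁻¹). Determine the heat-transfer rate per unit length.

Q' = 707 W/m

Treat each layer as a resistance in series:
  R'_cast iron = ln(0.0594/0.0551)/(2πk) = 0.07514/(2π·52.7) = 2.269×10^-4 m·K/W
  R'_conv,out = 1/(2πr h) = 1/(2π·0.0594·9.21) = 0.2909 m·K/W
ΣR = 2.269×10^-4 + 0.2909 = 0.2911 m·K/W
Q' = ΔT/ΣR = (494 K − 288.1 K)/0.2911 = 707 W/m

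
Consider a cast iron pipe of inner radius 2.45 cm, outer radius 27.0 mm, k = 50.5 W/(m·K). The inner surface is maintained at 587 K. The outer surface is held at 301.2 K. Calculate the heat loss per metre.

Q' = 2πk·ΔT/ln(r₂/r₁) = 2π × 50.5 × 285.8 / ln(0.0270/0.0245) = 9.33×10^5 W/m

Q' = 933 kW/m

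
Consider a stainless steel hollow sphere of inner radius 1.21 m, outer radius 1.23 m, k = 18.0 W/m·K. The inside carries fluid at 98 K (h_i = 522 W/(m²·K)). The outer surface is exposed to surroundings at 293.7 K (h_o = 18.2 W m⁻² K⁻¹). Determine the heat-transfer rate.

Q = 64.1 kW

Series thermal resistances, inner to outer:
  R_conv,in = 1/(4πr²h) = 1/(4π·1.21²·522) = 1.041×10^-4 K/W
  R_stainless steel = (1/1.21 − 1/1.23)/(4πk) = 0.01344/(4π·18.0) = 5.941×10^-5 K/W
  R_conv,out = 1/(4πr²h) = 1/(4π·1.23²·18.2) = 0.002890 K/W
ΣR = 1.041×10^-4 + 5.941×10^-5 + 0.002890 = 0.003054 K/W
Q = ΔT/ΣR = (98 K − 293.7 K)/0.003054 = -64100 W
(Negative Q ⇒ heat flows inward; heat gain = 64100 W.)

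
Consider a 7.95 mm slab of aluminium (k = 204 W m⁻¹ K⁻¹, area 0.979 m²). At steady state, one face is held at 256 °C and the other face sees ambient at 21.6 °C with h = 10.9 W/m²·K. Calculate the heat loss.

Q = 2.50 kW

Resistance network (inner→outer):
  R_aluminium = L/(kA) = 0.00795/(204·0.979) = 3.981×10^-5 K/W
  R_conv,out = 1/(hA) = 1/(10.9·0.979) = 0.09371 K/W
ΣR = 3.981×10^-5 + 0.09371 = 0.09375 K/W
Q = ΔT/ΣR = (256 °C − 21.6 °C)/0.09375 = 2500 W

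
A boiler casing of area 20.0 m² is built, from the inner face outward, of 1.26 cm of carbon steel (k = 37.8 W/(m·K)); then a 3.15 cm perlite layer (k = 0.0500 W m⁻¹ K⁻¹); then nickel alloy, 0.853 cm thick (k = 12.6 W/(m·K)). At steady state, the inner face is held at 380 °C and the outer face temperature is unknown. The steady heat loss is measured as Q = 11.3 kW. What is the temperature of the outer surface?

T_out = 23.5 °C

Series resistances:
  R_carbon steel = L/(kA) = 0.0126/(37.8·20.0) = 1.667×10^-5 K/W
  R_perlite = L/(kA) = 0.0315/(0.0500·20.0) = 0.03150 K/W
  R_nickel alloy = L/(kA) = 0.00853/(12.6·20.0) = 3.385×10^-5 K/W
ΣR = 0.03155 K/W
ΔT = Q·ΣR = 11300 × 0.03155 = 356.5 K
Heat flows outward, so T_out = T_in − ΔT = 380 − 356.5 = 23.5 °C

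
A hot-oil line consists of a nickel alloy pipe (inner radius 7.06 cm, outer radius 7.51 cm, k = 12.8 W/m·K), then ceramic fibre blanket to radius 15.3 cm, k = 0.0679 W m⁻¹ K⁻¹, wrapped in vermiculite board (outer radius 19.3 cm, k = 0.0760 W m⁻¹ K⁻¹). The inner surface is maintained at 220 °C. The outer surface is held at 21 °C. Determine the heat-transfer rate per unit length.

Q' = 92.3 W/m

Treat each layer as a resistance in series:
  R'_nickel alloy = ln(0.0751/0.0706)/(2πk) = 0.06179/(2π·12.8) = 7.683×10^-4 m·K/W
  R'_ceramic fibre blanket = ln(0.153/0.0751)/(2πk) = 0.7116/(2π·0.0679) = 1.668 m·K/W
  R'_vermiculite board = ln(0.193/0.153)/(2πk) = 0.2323/(2π·0.0760) = 0.4864 m·K/W
ΣR = 7.683×10^-4 + 1.668 + 0.4864 = 2.155 m·K/W
Q' = ΔT/ΣR = (220 °C − 21 °C)/2.155 = 92.3 W/m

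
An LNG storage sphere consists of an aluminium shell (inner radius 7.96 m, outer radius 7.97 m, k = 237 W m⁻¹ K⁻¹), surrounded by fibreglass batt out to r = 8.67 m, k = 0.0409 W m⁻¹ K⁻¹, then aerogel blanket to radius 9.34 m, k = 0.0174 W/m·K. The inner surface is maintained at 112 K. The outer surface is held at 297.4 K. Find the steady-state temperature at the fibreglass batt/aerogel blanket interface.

T = 175.5 K

Series thermal resistances, inner to outer:
  R_aluminium = (1/7.96 − 1/7.97)/(4πk) = 1.576×10^-4/(4π·237) = 5.293×10^-8 K/W
  R_fibreglass batt = (1/7.97 − 1/8.67)/(4πk) = 0.01013/(4π·0.0409) = 0.01971 K/W
  R_aerogel blanket = (1/8.67 − 1/9.34)/(4πk) = 0.008274/(4π·0.0174) = 0.03784 K/W
ΣR = 5.293×10^-8 + 0.01971 + 0.03784 = 0.05755 K/W
Q = ΔT/ΣR = (112 K − 297.4 K)/0.05755 = -3222 W
From the inner boundary to the fibreglass batt/aerogel blanket interface, ΣR_partial = 0.01971 K/W.
T_interface = T_in − Q·ΣR_partial = 112 K − (-3222)(0.01971) = 175.5 K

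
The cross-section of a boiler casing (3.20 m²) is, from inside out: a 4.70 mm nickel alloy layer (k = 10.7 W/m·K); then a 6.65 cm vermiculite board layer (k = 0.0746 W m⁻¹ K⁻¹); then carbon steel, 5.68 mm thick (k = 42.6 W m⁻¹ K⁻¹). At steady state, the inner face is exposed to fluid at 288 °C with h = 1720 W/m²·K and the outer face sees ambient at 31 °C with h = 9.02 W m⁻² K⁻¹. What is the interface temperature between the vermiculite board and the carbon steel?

Treat each layer as a resistance in series:
  R_conv,in = 1/(hA) = 1/(1720·3.20) = 1.817×10^-4 K/W
  R_nickel alloy = L/(kA) = 0.00470/(10.7·3.20) = 1.373×10^-4 K/W
  R_vermiculite board = L/(kA) = 0.0665/(0.0746·3.20) = 0.2786 K/W
  R_carbon steel = L/(kA) = 0.00568/(42.6·3.20) = 4.167×10^-5 K/W
  R_conv,out = 1/(hA) = 1/(9.02·3.20) = 0.03465 K/W
ΣR = 1.817×10^-4 + 1.373×10^-4 + 0.2786 + 4.167×10^-5 + 0.03465 = 0.3136 K/W
Q = ΔT/ΣR = (288 °C − 31 °C)/0.3136 = 819.5 W
From the inner boundary to the vermiculite board/carbon steel interface, ΣR_partial = 0.2789 K/W.
T_interface = T_in − Q·ΣR_partial = 288 °C − (819.5)(0.2789) = 59.4 °C

T = 59.4 °C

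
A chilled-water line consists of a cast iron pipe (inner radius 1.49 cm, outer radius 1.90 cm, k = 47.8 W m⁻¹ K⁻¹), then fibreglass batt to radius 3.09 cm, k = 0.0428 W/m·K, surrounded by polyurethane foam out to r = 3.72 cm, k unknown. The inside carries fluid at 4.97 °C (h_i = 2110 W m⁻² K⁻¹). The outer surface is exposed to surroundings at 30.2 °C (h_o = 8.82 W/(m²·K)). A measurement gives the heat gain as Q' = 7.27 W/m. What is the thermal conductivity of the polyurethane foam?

k = 0.0252 W/m·K

ΣR = ΔT/Q' = |4.97 − 30.2|/7.27 = 3.470 m·K/W
Known resistances:
  R'_conv,in = 1/(2πr h) = 1/(2π·0.0149·2110) = 0.005062 m·K/W
  R'_cast iron = ln(0.0190/0.0149)/(2πk) = 0.2431/(2π·47.8) = 8.094×10^-4 m·K/W
  R'_fibreglass batt = ln(0.0309/0.0190)/(2πk) = 0.4863/(2π·0.0428) = 1.808 m·K/W
  R'_conv,out = 1/(2πr h) = 1/(2π·0.0372·8.82) = 0.4851 m·K/W
R_polyurethane foam = ΣR − ΣR_known = 3.470 − 2.299 = 1.171 m·K/W
ln(r₂/r₁)/(2πk) = 1.171 ⇒ k = 0.1856/(2π·1.171) = 0.0252 W/m·K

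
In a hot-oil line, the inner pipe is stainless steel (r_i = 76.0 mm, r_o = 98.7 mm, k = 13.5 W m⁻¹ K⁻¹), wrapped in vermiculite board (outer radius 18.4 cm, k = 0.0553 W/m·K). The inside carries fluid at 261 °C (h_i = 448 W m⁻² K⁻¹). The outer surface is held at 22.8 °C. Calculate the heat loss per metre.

Resistance network (inner→outer):
  R'_conv,in = 1/(2πr h) = 1/(2π·0.0760·448) = 0.004674 m·K/W
  R'_stainless steel = ln(0.0987/0.0760)/(2πk) = 0.2614/(2π·13.5) = 0.003081 m·K/W
  R'_vermiculite board = ln(0.184/0.0987)/(2πk) = 0.6229/(2π·0.0553) = 1.793 m·K/W
ΣR = 0.004674 + 0.003081 + 1.793 = 1.801 m·K/W
Q' = ΔT/ΣR = (261 °C − 22.8 °C)/1.801 = 132 W/m

Q' = 132 W/m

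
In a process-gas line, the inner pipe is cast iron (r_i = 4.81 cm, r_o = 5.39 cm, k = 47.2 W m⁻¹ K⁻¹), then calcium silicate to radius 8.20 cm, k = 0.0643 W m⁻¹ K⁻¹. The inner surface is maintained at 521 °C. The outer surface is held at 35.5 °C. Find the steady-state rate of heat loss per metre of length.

Q' = 467 W/m

Treat each layer as a resistance in series:
  R'_cast iron = ln(0.0539/0.0481)/(2πk) = 0.1138/(2π·47.2) = 3.839×10^-4 m·K/W
  R'_calcium silicate = ln(0.0820/0.0539)/(2πk) = 0.4196/(2π·0.0643) = 1.039 m·K/W
ΣR = 3.839×10^-4 + 1.039 = 1.039 m·K/W
Q' = ΔT/ΣR = (521 °C − 35.5 °C)/1.039 = 467 W/m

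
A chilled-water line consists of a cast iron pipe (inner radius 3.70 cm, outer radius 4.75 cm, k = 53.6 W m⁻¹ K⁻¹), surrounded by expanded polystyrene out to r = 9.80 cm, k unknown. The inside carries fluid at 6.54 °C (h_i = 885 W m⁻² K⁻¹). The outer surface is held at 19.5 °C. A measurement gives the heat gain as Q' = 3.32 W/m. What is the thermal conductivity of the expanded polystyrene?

k = 0.0296 W/m·K

ΣR = ΔT/Q' = |6.54 − 19.5|/3.32 = 3.904 m·K/W
Known resistances:
  R'_conv,in = 1/(2πr h) = 1/(2π·0.0370·885) = 0.004860 m·K/W
  R'_cast iron = ln(0.0475/0.0370)/(2πk) = 0.2498/(2π·53.6) = 7.418×10^-4 m·K/W
R_expanded polystyrene = ΣR − ΣR_known = 3.904 − 0.005602 = 3.898 m·K/W
ln(r₂/r₁)/(2πk) = 3.898 ⇒ k = 0.7242/(2π·3.898) = 0.0296 W/m·K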